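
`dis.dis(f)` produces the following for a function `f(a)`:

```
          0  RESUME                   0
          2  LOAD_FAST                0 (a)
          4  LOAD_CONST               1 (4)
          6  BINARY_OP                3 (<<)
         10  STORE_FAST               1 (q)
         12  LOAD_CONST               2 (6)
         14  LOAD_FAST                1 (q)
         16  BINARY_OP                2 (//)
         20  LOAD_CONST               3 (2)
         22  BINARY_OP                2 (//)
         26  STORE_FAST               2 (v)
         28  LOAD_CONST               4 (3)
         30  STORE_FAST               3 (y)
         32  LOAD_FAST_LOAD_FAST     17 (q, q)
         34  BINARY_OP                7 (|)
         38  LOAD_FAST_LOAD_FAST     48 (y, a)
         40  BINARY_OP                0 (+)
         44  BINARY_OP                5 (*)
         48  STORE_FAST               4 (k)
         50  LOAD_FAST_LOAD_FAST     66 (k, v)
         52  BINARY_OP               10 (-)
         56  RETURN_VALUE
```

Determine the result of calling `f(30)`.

15840

LOAD_FAST a → push 30. Stack: [30]
LOAD_CONST → push 4. Stack: [30, 4]
BINARY_OP << → 30 << 4 = 480. Stack: [480]
STORE_FAST q → q=480. Stack: []
LOAD_CONST → push 6. Stack: [6]
LOAD_FAST q → push 480. Stack: [6, 480]
BINARY_OP // → 6 // 480 = 0. Stack: [0]
LOAD_CONST → push 2. Stack: [0, 2]
BINARY_OP // → 0 // 2 = 0. Stack: [0]
STORE_FAST v → v=0. Stack: []
LOAD_CONST → push 3. Stack: [3]
STORE_FAST y → y=3. Stack: []
LOAD_FAST_LOAD_FAST q,q → push 480,480. Stack: [480, 480]
BINARY_OP | → 480 | 480 = 480. Stack: [480]
LOAD_FAST_LOAD_FAST y,a → push 3,30. Stack: [480, 3, 30]
BINARY_OP + → 3 + 30 = 33. Stack: [480, 33]
BINARY_OP * → 480 * 33 = 15840. Stack: [15840]
STORE_FAST k → k=15840. Stack: []
LOAD_FAST_LOAD_FAST k,v → push 15840,0. Stack: [15840, 0]
BINARY_OP - → 15840 - 0 = 15840. Stack: [15840]
RETURN_VALUE → return 15840.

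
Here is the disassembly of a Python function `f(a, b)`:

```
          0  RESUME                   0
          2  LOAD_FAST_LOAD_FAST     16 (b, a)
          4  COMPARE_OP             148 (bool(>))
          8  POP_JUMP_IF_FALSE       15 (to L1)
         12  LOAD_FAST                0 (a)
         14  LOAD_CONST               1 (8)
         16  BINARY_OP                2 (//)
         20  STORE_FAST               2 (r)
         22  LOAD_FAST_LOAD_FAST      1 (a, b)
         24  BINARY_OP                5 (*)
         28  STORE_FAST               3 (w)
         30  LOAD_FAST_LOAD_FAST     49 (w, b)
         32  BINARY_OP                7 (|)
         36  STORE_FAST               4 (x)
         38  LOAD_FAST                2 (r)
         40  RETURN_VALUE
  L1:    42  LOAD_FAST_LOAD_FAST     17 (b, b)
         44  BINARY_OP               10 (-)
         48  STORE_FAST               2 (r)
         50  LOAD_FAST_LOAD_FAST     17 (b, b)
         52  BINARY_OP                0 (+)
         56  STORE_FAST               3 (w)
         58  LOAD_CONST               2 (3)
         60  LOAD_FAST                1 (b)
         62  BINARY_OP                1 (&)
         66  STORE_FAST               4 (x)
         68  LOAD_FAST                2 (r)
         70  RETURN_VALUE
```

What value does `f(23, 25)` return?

LOAD_FAST_LOAD_FAST b,a → push 25,23. Stack: [25, 23]
COMPARE_OP bool(>) → 25 vs 23 = True. Stack: [True]
POP_JUMP_IF_FALSE → pop True; no jump. Stack: []
LOAD_FAST a → push 23. Stack: [23]
LOAD_CONST → push 8. Stack: [23, 8]
BINARY_OP // → 23 // 8 = 2. Stack: [2]
STORE_FAST r → r=2. Stack: []
LOAD_FAST_LOAD_FAST a,b → push 23,25. Stack: [23, 25]
BINARY_OP * → 23 * 25 = 575. Stack: [575]
STORE_FAST w → w=575. Stack: []
LOAD_FAST_LOAD_FAST w,b → push 575,25. Stack: [575, 25]
BINARY_OP | → 575 | 25 = 575. Stack: [575]
STORE_FAST x → x=575. Stack: []
LOAD_FAST r → push 2. Stack: [2]
RETURN_VALUE → return 2.

2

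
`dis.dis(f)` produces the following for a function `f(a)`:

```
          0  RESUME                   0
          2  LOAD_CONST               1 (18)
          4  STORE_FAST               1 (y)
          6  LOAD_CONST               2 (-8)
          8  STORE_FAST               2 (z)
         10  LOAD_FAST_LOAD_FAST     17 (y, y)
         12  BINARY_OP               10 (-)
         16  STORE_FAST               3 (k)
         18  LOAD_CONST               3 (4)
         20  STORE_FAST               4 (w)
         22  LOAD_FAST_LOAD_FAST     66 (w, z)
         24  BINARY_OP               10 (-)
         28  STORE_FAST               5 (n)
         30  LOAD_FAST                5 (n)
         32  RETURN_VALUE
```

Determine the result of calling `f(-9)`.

LOAD_CONST → push 18. Stack: [18]
STORE_FAST y → y=18. Stack: []
LOAD_CONST → push -8. Stack: [-8]
STORE_FAST z → z=-8. Stack: []
LOAD_FAST_LOAD_FAST y,y → push 18,18. Stack: [18, 18]
BINARY_OP - → 18 - 18 = 0. Stack: [0]
STORE_FAST k → k=0. Stack: []
LOAD_CONST → push 4. Stack: [4]
STORE_FAST w → w=4. Stack: []
LOAD_FAST_LOAD_FAST w,z → push 4,-8. Stack: [4, -8]
BINARY_OP - → 4 - -8 = 12. Stack: [12]
STORE_FAST n → n=12. Stack: []
LOAD_FAST n → push 12. Stack: [12]
RETURN_VALUE → return 12.

12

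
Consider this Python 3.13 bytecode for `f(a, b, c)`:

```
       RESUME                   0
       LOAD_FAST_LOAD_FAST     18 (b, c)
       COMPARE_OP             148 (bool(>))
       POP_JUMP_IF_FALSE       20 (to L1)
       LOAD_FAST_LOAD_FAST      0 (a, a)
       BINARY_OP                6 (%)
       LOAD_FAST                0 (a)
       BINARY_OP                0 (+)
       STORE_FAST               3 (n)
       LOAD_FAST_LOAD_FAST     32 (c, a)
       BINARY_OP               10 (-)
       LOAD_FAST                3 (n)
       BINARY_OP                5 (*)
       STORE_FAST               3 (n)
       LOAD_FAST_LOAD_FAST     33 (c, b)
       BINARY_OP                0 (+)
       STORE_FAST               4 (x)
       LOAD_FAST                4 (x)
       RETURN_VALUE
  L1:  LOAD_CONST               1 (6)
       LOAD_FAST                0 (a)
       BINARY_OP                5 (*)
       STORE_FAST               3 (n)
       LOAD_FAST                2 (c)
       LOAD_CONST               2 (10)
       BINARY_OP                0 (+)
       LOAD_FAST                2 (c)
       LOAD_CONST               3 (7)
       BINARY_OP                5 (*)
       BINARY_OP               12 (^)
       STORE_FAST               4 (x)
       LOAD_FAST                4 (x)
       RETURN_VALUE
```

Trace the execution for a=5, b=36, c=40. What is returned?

298

LOAD_FAST_LOAD_FAST b,c → push 36,40. Stack: [36, 40]
COMPARE_OP bool(>) → 36 vs 40 = False. Stack: [False]
POP_JUMP_IF_FALSE → pop False; jump. Stack: []
LOAD_CONST → push 6. Stack: [6]
LOAD_FAST a → push 5. Stack: [6, 5]
BINARY_OP * → 6 * 5 = 30. Stack: [30]
STORE_FAST n → n=30. Stack: []
LOAD_FAST c → push 40. Stack: [40]
LOAD_CONST → push 10. Stack: [40, 10]
BINARY_OP + → 40 + 10 = 50. Stack: [50]
LOAD_FAST c → push 40. Stack: [50, 40]
LOAD_CONST → push 7. Stack: [50, 40, 7]
BINARY_OP * → 40 * 7 = 280. Stack: [50, 280]
BINARY_OP ^ → 50 ^ 280 = 298. Stack: [298]
STORE_FAST x → x=298. Stack: []
LOAD_FAST x → push 298. Stack: [298]
RETURN_VALUE → return 298.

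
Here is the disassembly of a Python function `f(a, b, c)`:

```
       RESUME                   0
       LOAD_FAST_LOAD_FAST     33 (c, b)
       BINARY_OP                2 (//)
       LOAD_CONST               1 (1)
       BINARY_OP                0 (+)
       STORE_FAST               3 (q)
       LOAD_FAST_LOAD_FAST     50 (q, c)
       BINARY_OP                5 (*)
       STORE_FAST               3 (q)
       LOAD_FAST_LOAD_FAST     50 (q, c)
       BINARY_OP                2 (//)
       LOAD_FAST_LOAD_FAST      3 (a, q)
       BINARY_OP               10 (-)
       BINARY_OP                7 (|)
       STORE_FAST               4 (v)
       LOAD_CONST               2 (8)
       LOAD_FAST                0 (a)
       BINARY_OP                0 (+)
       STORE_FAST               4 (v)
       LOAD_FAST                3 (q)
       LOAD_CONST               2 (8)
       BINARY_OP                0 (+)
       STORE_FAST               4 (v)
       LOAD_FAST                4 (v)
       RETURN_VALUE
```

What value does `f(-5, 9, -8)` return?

LOAD_FAST_LOAD_FAST c,b → push -8,9. Stack: [-8, 9]
BINARY_OP // → -8 // 9 = -1. Stack: [-1]
LOAD_CONST → push 1. Stack: [-1, 1]
BINARY_OP + → -1 + 1 = 0. Stack: [0]
STORE_FAST q → q=0. Stack: []
LOAD_FAST_LOAD_FAST q,c → push 0,-8. Stack: [0, -8]
BINARY_OP * → 0 * -8 = 0. Stack: [0]
STORE_FAST q → q=0. Stack: []
LOAD_FAST_LOAD_FAST q,c → push 0,-8. Stack: [0, -8]
BINARY_OP // → 0 // -8 = 0. Stack: [0]
LOAD_FAST_LOAD_FAST a,q → push -5,0. Stack: [0, -5, 0]
BINARY_OP - → -5 - 0 = -5. Stack: [0, -5]
BINARY_OP | → 0 | -5 = -5. Stack: [-5]
STORE_FAST v → v=-5. Stack: []
LOAD_CONST → push 8. Stack: [8]
LOAD_FAST a → push -5. Stack: [8, -5]
BINARY_OP + → 8 + -5 = 3. Stack: [3]
STORE_FAST v → v=3. Stack: []
LOAD_FAST q → push 0. Stack: [0]
LOAD_CONST → push 8. Stack: [0, 8]
BINARY_OP + → 0 + 8 = 8. Stack: [8]
STORE_FAST v → v=8. Stack: []
LOAD_FAST v → push 8. Stack: [8]
RETURN_VALUE → return 8.

8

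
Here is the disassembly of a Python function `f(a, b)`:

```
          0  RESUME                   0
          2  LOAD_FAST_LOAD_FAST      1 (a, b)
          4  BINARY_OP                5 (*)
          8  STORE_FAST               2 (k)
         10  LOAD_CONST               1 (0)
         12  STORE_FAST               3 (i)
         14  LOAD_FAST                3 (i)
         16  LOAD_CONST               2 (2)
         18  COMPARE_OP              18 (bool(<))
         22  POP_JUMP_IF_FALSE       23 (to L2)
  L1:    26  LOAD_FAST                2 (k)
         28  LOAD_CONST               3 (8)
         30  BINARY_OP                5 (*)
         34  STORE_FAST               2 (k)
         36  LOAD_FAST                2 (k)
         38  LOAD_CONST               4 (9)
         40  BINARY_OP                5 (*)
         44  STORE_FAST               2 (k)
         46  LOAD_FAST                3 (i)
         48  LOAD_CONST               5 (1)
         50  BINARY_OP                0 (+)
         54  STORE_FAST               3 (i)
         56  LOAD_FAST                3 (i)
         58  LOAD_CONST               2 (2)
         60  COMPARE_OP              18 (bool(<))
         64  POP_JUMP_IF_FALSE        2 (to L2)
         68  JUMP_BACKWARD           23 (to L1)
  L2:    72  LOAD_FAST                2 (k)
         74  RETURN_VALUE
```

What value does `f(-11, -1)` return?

57024

LOAD_FAST_LOAD_FAST a,b → push -11,-1. Stack: [-11, -1]
BINARY_OP * → -11 * -1 = 11. Stack: [11]
STORE_FAST k → k=11. Stack: []
LOAD_CONST → push 0. Stack: [0]
STORE_FAST i → i=0. Stack: []
LOAD_FAST i → push 0. Stack: [0]
LOAD_CONST → push 2. Stack: [0, 2]
COMPARE_OP bool(<) → 0 vs 2 = True. Stack: [True]
POP_JUMP_IF_FALSE → pop True; no jump. Stack: []
LOAD_FAST k → push 11. Stack: [11]
LOAD_CONST → push 8. Stack: [11, 8]
BINARY_OP * → 11 * 8 = 88. Stack: [88]
STORE_FAST k → k=88. Stack: []
LOAD_FAST k → push 88. Stack: [88]
LOAD_CONST → push 9. Stack: [88, 9]
BINARY_OP * → 88 * 9 = 792. Stack: [792]
STORE_FAST k → k=792. Stack: []
LOAD_FAST i → push 0. Stack: [0]
LOAD_CONST → push 1. Stack: [0, 1]
BINARY_OP + → 0 + 1 = 1. Stack: [1]
STORE_FAST i → i=1. Stack: []
LOAD_FAST i → push 1. Stack: [1]
LOAD_CONST → push 2. Stack: [1, 2]
COMPARE_OP bool(<) → 1 vs 2 = True. Stack: [True]
POP_JUMP_IF_FALSE → pop True; no jump. Stack: []
LOAD_FAST k → push 792. Stack: [792]
LOAD_CONST → push 8. Stack: [792, 8]
BINARY_OP * → 792 * 8 = 6336. Stack: [6336]
STORE_FAST k → k=6336. Stack: []
LOAD_FAST k → push 6336. Stack: [6336]
LOAD_CONST → push 9. Stack: [6336, 9]
BINARY_OP * → 6336 * 9 = 57024. Stack: [57024]
STORE_FAST k → k=57024. Stack: []
LOAD_FAST i → push 1. Stack: [1]
LOAD_CONST → push 1. Stack: [1, 1]
BINARY_OP + → 1 + 1 = 2. Stack: [2]
STORE_FAST i → i=2. Stack: []
LOAD_FAST i → push 2. Stack: [2]
LOAD_CONST → push 2. Stack: [2, 2]
COMPARE_OP bool(<) → 2 vs 2 = False. Stack: [False]
POP_JUMP_IF_FALSE → pop False; jump. Stack: []
LOAD_FAST k → push 57024. Stack: [57024]
RETURN_VALUE → return 57024.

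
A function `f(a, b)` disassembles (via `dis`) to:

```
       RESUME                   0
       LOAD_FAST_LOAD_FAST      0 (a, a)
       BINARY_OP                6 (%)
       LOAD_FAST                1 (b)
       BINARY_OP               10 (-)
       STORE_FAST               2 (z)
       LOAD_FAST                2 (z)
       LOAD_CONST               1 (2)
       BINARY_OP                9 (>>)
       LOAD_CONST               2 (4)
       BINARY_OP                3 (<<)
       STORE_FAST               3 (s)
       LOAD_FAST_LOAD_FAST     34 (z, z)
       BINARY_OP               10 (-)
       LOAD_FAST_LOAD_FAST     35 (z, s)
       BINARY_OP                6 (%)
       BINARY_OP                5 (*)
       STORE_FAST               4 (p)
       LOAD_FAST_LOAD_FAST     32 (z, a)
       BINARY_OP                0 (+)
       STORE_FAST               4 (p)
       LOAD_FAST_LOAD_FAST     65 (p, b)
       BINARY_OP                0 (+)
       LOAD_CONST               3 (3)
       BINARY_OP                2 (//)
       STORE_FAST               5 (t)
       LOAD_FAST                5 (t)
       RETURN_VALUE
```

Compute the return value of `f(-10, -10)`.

LOAD_FAST_LOAD_FAST a,a → push -10,-10. Stack: [-10, -10]
BINARY_OP % → -10 % -10 = 0. Stack: [0]
LOAD_FAST b → push -10. Stack: [0, -10]
BINARY_OP - → 0 - -10 = 10. Stack: [10]
STORE_FAST z → z=10. Stack: []
LOAD_FAST z → push 10. Stack: [10]
LOAD_CONST → push 2. Stack: [10, 2]
BINARY_OP >> → 10 >> 2 = 2. Stack: [2]
LOAD_CONST → push 4. Stack: [2, 4]
BINARY_OP << → 2 << 4 = 32. Stack: [32]
STORE_FAST s → s=32. Stack: []
LOAD_FAST_LOAD_FAST z,z → push 10,10. Stack: [10, 10]
BINARY_OP - → 10 - 10 = 0. Stack: [0]
LOAD_FAST_LOAD_FAST z,s → push 10,32. Stack: [0, 10, 32]
BINARY_OP % → 10 % 32 = 10. Stack: [0, 10]
BINARY_OP * → 0 * 10 = 0. Stack: [0]
STORE_FAST p → p=0. Stack: []
LOAD_FAST_LOAD_FAST z,a → push 10,-10. Stack: [10, -10]
BINARY_OP + → 10 + -10 = 0. Stack: [0]
STORE_FAST p → p=0. Stack: []
LOAD_FAST_LOAD_FAST p,b → push 0,-10. Stack: [0, -10]
BINARY_OP + → 0 + -10 = -10. Stack: [-10]
LOAD_CONST → push 3. Stack: [-10, 3]
BINARY_OP // → -10 // 3 = -4. Stack: [-4]
STORE_FAST t → t=-4. Stack: []
LOAD_FAST t → push -4. Stack: [-4]
RETURN_VALUE → return -4.

-4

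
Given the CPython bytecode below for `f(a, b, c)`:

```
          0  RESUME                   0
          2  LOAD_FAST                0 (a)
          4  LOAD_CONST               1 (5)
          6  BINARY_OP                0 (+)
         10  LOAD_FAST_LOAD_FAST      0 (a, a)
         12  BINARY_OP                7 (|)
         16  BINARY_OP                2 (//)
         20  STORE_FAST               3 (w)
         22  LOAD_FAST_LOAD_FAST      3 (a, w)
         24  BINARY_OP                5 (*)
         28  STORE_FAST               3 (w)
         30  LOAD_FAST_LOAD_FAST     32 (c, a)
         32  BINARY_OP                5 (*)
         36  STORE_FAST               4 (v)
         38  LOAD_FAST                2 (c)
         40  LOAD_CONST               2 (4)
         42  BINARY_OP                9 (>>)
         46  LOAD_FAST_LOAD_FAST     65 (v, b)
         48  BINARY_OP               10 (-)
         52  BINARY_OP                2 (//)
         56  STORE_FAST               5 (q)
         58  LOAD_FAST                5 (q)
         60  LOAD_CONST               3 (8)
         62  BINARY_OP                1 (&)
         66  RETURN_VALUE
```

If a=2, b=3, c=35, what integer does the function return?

0

LOAD_FAST a → push 2. Stack: [2]
LOAD_CONST → push 5. Stack: [2, 5]
BINARY_OP + → 2 + 5 = 7. Stack: [7]
LOAD_FAST_LOAD_FAST a,a → push 2,2. Stack: [7, 2, 2]
BINARY_OP | → 2 | 2 = 2. Stack: [7, 2]
BINARY_OP // → 7 // 2 = 3. Stack: [3]
STORE_FAST w → w=3. Stack: []
LOAD_FAST_LOAD_FAST a,w → push 2,3. Stack: [2, 3]
BINARY_OP * → 2 * 3 = 6. Stack: [6]
STORE_FAST w → w=6. Stack: []
LOAD_FAST_LOAD_FAST c,a → push 35,2. Stack: [35, 2]
BINARY_OP * → 35 * 2 = 70. Stack: [70]
STORE_FAST v → v=70. Stack: []
LOAD_FAST c → push 35. Stack: [35]
LOAD_CONST → push 4. Stack: [35, 4]
BINARY_OP >> → 35 >> 4 = 2. Stack: [2]
LOAD_FAST_LOAD_FAST v,b → push 70,3. Stack: [2, 70, 3]
BINARY_OP - → 70 - 3 = 67. Stack: [2, 67]
BINARY_OP // → 2 // 67 = 0. Stack: [0]
STORE_FAST q → q=0. Stack: []
LOAD_FAST q → push 0. Stack: [0]
LOAD_CONST → push 8. Stack: [0, 8]
BINARY_OP & → 0 & 8 = 0. Stack: [0]
RETURN_VALUE → return 0.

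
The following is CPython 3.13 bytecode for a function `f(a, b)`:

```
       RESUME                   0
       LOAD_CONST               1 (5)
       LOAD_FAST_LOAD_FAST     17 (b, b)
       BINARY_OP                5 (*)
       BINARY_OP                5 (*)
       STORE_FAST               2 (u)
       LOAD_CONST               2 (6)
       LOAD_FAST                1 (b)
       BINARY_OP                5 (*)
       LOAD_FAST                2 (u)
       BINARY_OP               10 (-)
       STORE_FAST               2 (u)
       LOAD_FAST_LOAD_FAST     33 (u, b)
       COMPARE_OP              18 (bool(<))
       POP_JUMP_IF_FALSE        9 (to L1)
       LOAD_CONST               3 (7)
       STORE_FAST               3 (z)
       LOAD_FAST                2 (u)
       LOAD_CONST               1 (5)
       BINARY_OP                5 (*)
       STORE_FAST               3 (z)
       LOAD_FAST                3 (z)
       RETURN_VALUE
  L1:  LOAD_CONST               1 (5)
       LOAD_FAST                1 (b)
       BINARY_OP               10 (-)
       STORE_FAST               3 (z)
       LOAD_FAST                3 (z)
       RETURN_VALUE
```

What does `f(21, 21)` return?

LOAD_CONST → push 5. Stack: [5]
LOAD_FAST_LOAD_FAST b,b → push 21,21. Stack: [5, 21, 21]
BINARY_OP * → 21 * 21 = 441. Stack: [5, 441]
BINARY_OP * → 5 * 441 = 2205. Stack: [2205]
STORE_FAST u → u=2205. Stack: []
LOAD_CONST → push 6. Stack: [6]
LOAD_FAST b → push 21. Stack: [6, 21]
BINARY_OP * → 6 * 21 = 126. Stack: [126]
LOAD_FAST u → push 2205. Stack: [126, 2205]
BINARY_OP - → 126 - 2205 = -2079. Stack: [-2079]
STORE_FAST u → u=-2079. Stack: []
LOAD_FAST_LOAD_FAST u,b → push -2079,21. Stack: [-2079, 21]
COMPARE_OP bool(<) → -2079 vs 21 = True. Stack: [True]
POP_JUMP_IF_FALSE → pop True; no jump. Stack: []
LOAD_CONST → push 7. Stack: [7]
STORE_FAST z → z=7. Stack: []
LOAD_FAST u → push -2079. Stack: [-2079]
LOAD_CONST → push 5. Stack: [-2079, 5]
BINARY_OP * → -2079 * 5 = -10395. Stack: [-10395]
STORE_FAST z → z=-10395. Stack: []
LOAD_FAST z → push -10395. Stack: [-10395]
RETURN_VALUE → return -10395.

-10395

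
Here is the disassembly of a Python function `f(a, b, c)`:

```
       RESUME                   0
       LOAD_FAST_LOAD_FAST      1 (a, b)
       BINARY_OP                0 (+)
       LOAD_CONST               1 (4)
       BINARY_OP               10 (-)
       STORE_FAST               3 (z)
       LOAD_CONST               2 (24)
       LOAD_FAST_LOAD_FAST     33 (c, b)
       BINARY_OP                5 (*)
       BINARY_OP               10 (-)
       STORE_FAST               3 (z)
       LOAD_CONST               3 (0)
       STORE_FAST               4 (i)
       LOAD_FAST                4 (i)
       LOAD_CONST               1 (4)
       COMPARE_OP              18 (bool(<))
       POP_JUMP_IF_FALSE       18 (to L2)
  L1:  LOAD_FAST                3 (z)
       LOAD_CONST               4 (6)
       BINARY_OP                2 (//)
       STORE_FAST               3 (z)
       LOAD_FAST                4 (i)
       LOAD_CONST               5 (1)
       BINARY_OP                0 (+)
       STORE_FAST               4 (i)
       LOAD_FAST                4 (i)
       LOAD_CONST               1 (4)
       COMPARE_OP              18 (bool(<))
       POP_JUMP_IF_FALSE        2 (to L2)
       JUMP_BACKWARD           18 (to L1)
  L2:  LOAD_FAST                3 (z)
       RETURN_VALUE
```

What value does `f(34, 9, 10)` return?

-1

LOAD_FAST_LOAD_FAST a,b → push 34,9. Stack: [34, 9]
BINARY_OP + → 34 + 9 = 43. Stack: [43]
LOAD_CONST → push 4. Stack: [43, 4]
BINARY_OP - → 43 - 4 = 39. Stack: [39]
STORE_FAST z → z=39. Stack: []
LOAD_CONST → push 24. Stack: [24]
LOAD_FAST_LOAD_FAST c,b → push 10,9. Stack: [24, 10, 9]
BINARY_OP * → 10 * 9 = 90. Stack: [24, 90]
BINARY_OP - → 24 - 90 = -66. Stack: [-66]
STORE_FAST z → z=-66. Stack: []
LOAD_CONST → push 0. Stack: [0]
STORE_FAST i → i=0. Stack: []
LOAD_FAST i → push 0. Stack: [0]
LOAD_CONST → push 4. Stack: [0, 4]
COMPARE_OP bool(<) → 0 vs 4 = True. Stack: [True]
POP_JUMP_IF_FALSE → pop True; no jump. Stack: []
LOAD_FAST z → push -66. Stack: [-66]
LOAD_CONST → push 6. Stack: [-66, 6]
BINARY_OP // → -66 // 6 = -11. Stack: [-11]
STORE_FAST z → z=-11. Stack: []
LOAD_FAST i → push 0. Stack: [0]
LOAD_CONST → push 1. Stack: [0, 1]
BINARY_OP + → 0 + 1 = 1. Stack: [1]
STORE_FAST i → i=1. Stack: []
LOAD_FAST i → push 1. Stack: [1]
LOAD_CONST → push 4. Stack: [1, 4]
COMPARE_OP bool(<) → 1 vs 4 = True. Stack: [True]
POP_JUMP_IF_FALSE → pop True; no jump. Stack: []
LOAD_FAST z → push -11. Stack: [-11]
LOAD_CONST → push 6. Stack: [-11, 6]
BINARY_OP // → -11 // 6 = -2. Stack: [-2]
STORE_FAST z → z=-2. Stack: []
LOAD_FAST i → push 1. Stack: [1]
LOAD_CONST → push 1. Stack: [1, 1]
BINARY_OP + → 1 + 1 = 2. Stack: [2]
STORE_FAST i → i=2. Stack: []
LOAD_FAST i → push 2. Stack: [2]
LOAD_CONST → push 4. Stack: [2, 4]
COMPARE_OP bool(<) → 2 vs 4 = True. Stack: [True]
POP_JUMP_IF_FALSE → pop True; no jump. Stack: []
LOAD_FAST z → push -2. Stack: [-2]
LOAD_CONST → push 6. Stack: [-2, 6]
BINARY_OP // → -2 // 6 = -1. Stack: [-1]
STORE_FAST z → z=-1. Stack: []
LOAD_FAST i → push 2. Stack: [2]
LOAD_CONST → push 1. Stack: [2, 1]
BINARY_OP + → 2 + 1 = 3. Stack: [3]
STORE_FAST i → i=3. Stack: []
LOAD_FAST i → push 3. Stack: [3]
LOAD_CONST → push 4. Stack: [3, 4]
COMPARE_OP bool(<) → 3 vs 4 = True. Stack: [True]
POP_JUMP_IF_FALSE → pop True; no jump. Stack: []
LOAD_FAST z → push -1. Stack: [-1]
LOAD_CONST → push 6. Stack: [-1, 6]
BINARY_OP // → -1 // 6 = -1. Stack: [-1]
STORE_FAST z → z=-1. Stack: []
LOAD_FAST i → push 3. Stack: [3]
LOAD_CONST → push 1. Stack: [3, 1]
BINARY_OP + → 3 + 1 = 4. Stack: [4]
STORE_FAST i → i=4. Stack: []
LOAD_FAST i → push 4. Stack: [4]
LOAD_CONST → push 4. Stack: [4, 4]
COMPARE_OP bool(<) → 4 vs 4 = False. Stack: [False]
POP_JUMP_IF_FALSE → pop False; jump. Stack: []
LOAD_FAST z → push -1. Stack: [-1]
RETURN_VALUE → return -1.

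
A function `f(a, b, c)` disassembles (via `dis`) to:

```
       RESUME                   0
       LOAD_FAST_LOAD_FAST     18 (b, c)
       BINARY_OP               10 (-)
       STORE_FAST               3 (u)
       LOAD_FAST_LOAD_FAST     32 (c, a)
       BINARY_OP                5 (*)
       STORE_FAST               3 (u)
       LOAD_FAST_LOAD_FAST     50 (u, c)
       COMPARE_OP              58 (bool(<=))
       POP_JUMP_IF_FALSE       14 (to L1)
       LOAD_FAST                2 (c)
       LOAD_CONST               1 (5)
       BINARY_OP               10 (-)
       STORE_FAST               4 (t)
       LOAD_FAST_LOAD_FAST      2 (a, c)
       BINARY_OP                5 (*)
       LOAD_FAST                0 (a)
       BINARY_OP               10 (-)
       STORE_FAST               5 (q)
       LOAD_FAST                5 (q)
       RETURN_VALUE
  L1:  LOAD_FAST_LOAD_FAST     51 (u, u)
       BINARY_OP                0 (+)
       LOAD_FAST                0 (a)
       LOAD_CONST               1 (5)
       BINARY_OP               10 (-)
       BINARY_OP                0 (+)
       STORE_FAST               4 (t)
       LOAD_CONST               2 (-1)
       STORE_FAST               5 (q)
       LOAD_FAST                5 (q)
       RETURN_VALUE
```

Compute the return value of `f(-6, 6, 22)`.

-126

LOAD_FAST_LOAD_FAST b,c → push 6,22. Stack: [6, 22]
BINARY_OP - → 6 - 22 = -16. Stack: [-16]
STORE_FAST u → u=-16. Stack: []
LOAD_FAST_LOAD_FAST c,a → push 22,-6. Stack: [22, -6]
BINARY_OP * → 22 * -6 = -132. Stack: [-132]
STORE_FAST u → u=-132. Stack: []
LOAD_FAST_LOAD_FAST u,c → push -132,22. Stack: [-132, 22]
COMPARE_OP bool(<=) → -132 vs 22 = True. Stack: [True]
POP_JUMP_IF_FALSE → pop True; no jump. Stack: []
LOAD_FAST c → push 22. Stack: [22]
LOAD_CONST → push 5. Stack: [22, 5]
BINARY_OP - → 22 - 5 = 17. Stack: [17]
STORE_FAST t → t=17. Stack: []
LOAD_FAST_LOAD_FAST a,c → push -6,22. Stack: [-6, 22]
BINARY_OP * → -6 * 22 = -132. Stack: [-132]
LOAD_FAST a → push -6. Stack: [-132, -6]
BINARY_OP - → -132 - -6 = -126. Stack: [-126]
STORE_FAST q → q=-126. Stack: []
LOAD_FAST q → push -126. Stack: [-126]
RETURN_VALUE → return -126.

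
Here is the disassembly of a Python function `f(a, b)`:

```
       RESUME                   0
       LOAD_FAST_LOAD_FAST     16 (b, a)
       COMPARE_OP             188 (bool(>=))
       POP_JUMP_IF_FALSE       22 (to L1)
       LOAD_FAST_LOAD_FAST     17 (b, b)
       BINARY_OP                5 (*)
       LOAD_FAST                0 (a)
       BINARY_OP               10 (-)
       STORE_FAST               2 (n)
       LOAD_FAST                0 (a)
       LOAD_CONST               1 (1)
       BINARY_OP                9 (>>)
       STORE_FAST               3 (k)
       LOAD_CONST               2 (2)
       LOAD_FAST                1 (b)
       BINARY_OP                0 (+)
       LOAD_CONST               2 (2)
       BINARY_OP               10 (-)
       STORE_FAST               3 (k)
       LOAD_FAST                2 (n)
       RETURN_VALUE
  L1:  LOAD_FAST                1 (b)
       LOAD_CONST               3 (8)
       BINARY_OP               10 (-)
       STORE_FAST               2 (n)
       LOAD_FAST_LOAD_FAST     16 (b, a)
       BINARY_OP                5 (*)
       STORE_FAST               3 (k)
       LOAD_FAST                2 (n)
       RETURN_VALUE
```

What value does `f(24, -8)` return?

LOAD_FAST_LOAD_FAST b,a → push -8,24. Stack: [-8, 24]
COMPARE_OP bool(>=) → -8 vs 24 = False. Stack: [False]
POP_JUMP_IF_FALSE → pop False; jump. Stack: []
LOAD_FAST b → push -8. Stack: [-8]
LOAD_CONST → push 8. Stack: [-8, 8]
BINARY_OP - → -8 - 8 = -16. Stack: [-16]
STORE_FAST n → n=-16. Stack: []
LOAD_FAST_LOAD_FAST b,a → push -8,24. Stack: [-8, 24]
BINARY_OP * → -8 * 24 = -192. Stack: [-192]
STORE_FAST k → k=-192. Stack: []
LOAD_FAST n → push -16. Stack: [-16]
RETURN_VALUE → return -16.

-16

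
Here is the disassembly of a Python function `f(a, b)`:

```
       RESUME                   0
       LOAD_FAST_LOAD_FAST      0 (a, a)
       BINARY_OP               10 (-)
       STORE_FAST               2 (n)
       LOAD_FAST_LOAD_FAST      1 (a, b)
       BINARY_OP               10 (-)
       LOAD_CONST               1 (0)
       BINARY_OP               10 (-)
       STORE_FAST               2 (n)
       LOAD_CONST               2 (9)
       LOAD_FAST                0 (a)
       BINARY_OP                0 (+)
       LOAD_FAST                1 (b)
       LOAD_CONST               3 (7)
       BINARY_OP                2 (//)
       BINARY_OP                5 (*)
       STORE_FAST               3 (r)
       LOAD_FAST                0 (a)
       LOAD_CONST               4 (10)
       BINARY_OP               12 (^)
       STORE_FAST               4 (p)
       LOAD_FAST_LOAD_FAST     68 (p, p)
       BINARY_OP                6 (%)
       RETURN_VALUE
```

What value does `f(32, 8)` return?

LOAD_FAST_LOAD_FAST a,a → push 32,32. Stack: [32, 32]
BINARY_OP - → 32 - 32 = 0. Stack: [0]
STORE_FAST n → n=0. Stack: []
LOAD_FAST_LOAD_FAST a,b → push 32,8. Stack: [32, 8]
BINARY_OP - → 32 - 8 = 24. Stack: [24]
LOAD_CONST → push 0. Stack: [24, 0]
BINARY_OP - → 24 - 0 = 24. Stack: [24]
STORE_FAST n → n=24. Stack: []
LOAD_CONST → push 9. Stack: [9]
LOAD_FAST a → push 32. Stack: [9, 32]
BINARY_OP + → 9 + 32 = 41. Stack: [41]
LOAD_FAST b → push 8. Stack: [41, 8]
LOAD_CONST → push 7. Stack: [41, 8, 7]
BINARY_OP // → 8 // 7 = 1. Stack: [41, 1]
BINARY_OP * → 41 * 1 = 41. Stack: [41]
STORE_FAST r → r=41. Stack: []
LOAD_FAST a → push 32. Stack: [32]
LOAD_CONST → push 10. Stack: [32, 10]
BINARY_OP ^ → 32 ^ 10 = 42. Stack: [42]
STORE_FAST p → p=42. Stack: []
LOAD_FAST_LOAD_FAST p,p → push 42,42. Stack: [42, 42]
BINARY_OP % → 42 % 42 = 0. Stack: [0]
RETURN_VALUE → return 0.

0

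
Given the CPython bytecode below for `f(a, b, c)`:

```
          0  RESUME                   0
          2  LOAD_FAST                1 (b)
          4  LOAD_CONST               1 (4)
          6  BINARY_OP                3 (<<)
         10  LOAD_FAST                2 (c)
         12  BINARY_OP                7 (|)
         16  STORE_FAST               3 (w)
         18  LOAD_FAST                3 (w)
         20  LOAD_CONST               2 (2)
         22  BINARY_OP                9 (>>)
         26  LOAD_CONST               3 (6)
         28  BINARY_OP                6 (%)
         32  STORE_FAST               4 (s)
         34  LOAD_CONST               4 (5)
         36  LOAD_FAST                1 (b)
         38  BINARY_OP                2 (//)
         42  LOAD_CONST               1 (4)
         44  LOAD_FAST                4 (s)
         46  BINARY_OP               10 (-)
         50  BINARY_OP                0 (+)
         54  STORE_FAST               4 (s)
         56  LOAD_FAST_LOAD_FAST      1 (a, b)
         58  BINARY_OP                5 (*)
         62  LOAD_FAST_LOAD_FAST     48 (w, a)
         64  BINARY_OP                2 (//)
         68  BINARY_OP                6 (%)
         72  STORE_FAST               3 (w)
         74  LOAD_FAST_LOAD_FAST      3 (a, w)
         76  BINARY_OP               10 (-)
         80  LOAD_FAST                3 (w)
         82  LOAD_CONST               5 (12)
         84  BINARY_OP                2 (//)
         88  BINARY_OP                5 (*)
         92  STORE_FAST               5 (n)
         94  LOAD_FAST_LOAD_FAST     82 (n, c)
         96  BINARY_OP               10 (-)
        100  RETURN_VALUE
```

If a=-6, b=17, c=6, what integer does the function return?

-8

LOAD_FAST b → push 17. Stack: [17]
LOAD_CONST → push 4. Stack: [17, 4]
BINARY_OP << → 17 << 4 = 272. Stack: [272]
LOAD_FAST c → push 6. Stack: [272, 6]
BINARY_OP | → 272 | 6 = 278. Stack: [278]
STORE_FAST w → w=278. Stack: []
LOAD_FAST w → push 278. Stack: [278]
LOAD_CONST → push 2. Stack: [278, 2]
BINARY_OP >> → 278 >> 2 = 69. Stack: [69]
LOAD_CONST → push 6. Stack: [69, 6]
BINARY_OP % → 69 % 6 = 3. Stack: [3]
STORE_FAST s → s=3. Stack: []
LOAD_CONST → push 5. Stack: [5]
LOAD_FAST b → push 17. Stack: [5, 17]
BINARY_OP // → 5 // 17 = 0. Stack: [0]
LOAD_CONST → push 4. Stack: [0, 4]
LOAD_FAST s → push 3. Stack: [0, 4, 3]
BINARY_OP - → 4 - 3 = 1. Stack: [0, 1]
BINARY_OP + → 0 + 1 = 1. Stack: [1]
STORE_FAST s → s=1. Stack: []
LOAD_FAST_LOAD_FAST a,b → push -6,17. Stack: [-6, 17]
BINARY_OP * → -6 * 17 = -102. Stack: [-102]
LOAD_FAST_LOAD_FAST w,a → push 278,-6. Stack: [-102, 278, -6]
BINARY_OP // → 278 // -6 = -47. Stack: [-102, -47]
BINARY_OP % → -102 % -47 = -8. Stack: [-8]
STORE_FAST w → w=-8. Stack: []
LOAD_FAST_LOAD_FAST a,w → push -6,-8. Stack: [-6, -8]
BINARY_OP - → -6 - -8 = 2. Stack: [2]
LOAD_FAST w → push -8. Stack: [2, -8]
LOAD_CONST → push 12. Stack: [2, -8, 12]
BINARY_OP // → -8 // 12 = -1. Stack: [2, -1]
BINARY_OP * → 2 * -1 = -2. Stack: [-2]
STORE_FAST n → n=-2. Stack: []
LOAD_FAST_LOAD_FAST n,c → push -2,6. Stack: [-2, 6]
BINARY_OP - → -2 - 6 = -8. Stack: [-8]
RETURN_VALUE → return -8.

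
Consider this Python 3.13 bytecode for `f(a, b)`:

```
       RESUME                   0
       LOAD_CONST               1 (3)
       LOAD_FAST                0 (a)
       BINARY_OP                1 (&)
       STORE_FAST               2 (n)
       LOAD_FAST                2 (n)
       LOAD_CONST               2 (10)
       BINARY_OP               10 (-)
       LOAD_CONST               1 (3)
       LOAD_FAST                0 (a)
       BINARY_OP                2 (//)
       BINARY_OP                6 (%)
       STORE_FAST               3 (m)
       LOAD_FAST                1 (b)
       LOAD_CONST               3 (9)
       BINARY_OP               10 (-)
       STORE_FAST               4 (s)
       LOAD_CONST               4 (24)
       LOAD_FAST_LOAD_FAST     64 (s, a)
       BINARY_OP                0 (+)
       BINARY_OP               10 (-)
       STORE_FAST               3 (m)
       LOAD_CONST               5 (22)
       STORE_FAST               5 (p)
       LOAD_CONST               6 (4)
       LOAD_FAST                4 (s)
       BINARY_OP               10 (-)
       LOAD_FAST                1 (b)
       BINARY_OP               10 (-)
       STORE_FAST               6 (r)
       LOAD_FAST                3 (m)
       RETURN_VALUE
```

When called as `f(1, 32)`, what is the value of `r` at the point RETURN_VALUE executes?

LOAD_CONST → push 3. Stack: [3]
LOAD_FAST a → push 1. Stack: [3, 1]
BINARY_OP & → 3 & 1 = 1. Stack: [1]
STORE_FAST n → n=1. Stack: []
LOAD_FAST n → push 1. Stack: [1]
LOAD_CONST → push 10. Stack: [1, 10]
BINARY_OP - → 1 - 10 = -9. Stack: [-9]
LOAD_CONST → push 3. Stack: [-9, 3]
LOAD_FAST a → push 1. Stack: [-9, 3, 1]
BINARY_OP // → 3 // 1 = 3. Stack: [-9, 3]
BINARY_OP % → -9 % 3 = 0. Stack: [0]
STORE_FAST m → m=0. Stack: []
LOAD_FAST b → push 32. Stack: [32]
LOAD_CONST → push 9. Stack: [32, 9]
BINARY_OP - → 32 - 9 = 23. Stack: [23]
STORE_FAST s → s=23. Stack: []
LOAD_CONST → push 24. Stack: [24]
LOAD_FAST_LOAD_FAST s,a → push 23,1. Stack: [24, 23, 1]
BINARY_OP + → 23 + 1 = 24. Stack: [24, 24]
BINARY_OP - → 24 - 24 = 0. Stack: [0]
STORE_FAST m → m=0. Stack: []
LOAD_CONST → push 22. Stack: [22]
STORE_FAST p → p=22. Stack: []
LOAD_CONST → push 4. Stack: [4]
LOAD_FAST s → push 23. Stack: [4, 23]
BINARY_OP - → 4 - 23 = -19. Stack: [-19]
LOAD_FAST b → push 32. Stack: [-19, 32]
BINARY_OP - → -19 - 32 = -51. Stack: [-51]
STORE_FAST r → r=-51. Stack: []
LOAD_FAST m → push 0. Stack: [0]
RETURN_VALUE → return 0.

-51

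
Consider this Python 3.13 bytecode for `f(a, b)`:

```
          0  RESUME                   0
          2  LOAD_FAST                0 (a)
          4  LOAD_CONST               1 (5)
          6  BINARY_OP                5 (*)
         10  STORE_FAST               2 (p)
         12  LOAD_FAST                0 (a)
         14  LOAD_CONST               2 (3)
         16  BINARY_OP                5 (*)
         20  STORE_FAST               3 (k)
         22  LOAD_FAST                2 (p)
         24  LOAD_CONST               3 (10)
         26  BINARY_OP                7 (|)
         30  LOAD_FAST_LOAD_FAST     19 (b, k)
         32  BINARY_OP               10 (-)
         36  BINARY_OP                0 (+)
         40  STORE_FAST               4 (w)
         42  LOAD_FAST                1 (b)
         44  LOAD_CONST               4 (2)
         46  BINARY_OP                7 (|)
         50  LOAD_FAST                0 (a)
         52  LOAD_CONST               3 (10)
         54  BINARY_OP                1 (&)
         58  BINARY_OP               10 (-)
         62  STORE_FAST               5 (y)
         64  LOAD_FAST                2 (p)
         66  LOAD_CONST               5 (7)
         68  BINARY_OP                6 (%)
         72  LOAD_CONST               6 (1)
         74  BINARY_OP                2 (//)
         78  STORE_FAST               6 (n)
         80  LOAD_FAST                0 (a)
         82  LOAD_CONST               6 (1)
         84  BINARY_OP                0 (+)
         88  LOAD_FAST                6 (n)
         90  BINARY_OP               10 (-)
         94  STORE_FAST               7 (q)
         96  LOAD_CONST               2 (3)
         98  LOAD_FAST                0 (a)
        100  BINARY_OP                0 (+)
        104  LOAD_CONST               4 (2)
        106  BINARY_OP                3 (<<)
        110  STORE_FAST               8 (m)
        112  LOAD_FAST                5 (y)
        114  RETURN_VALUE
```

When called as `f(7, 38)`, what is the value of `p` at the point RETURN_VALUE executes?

LOAD_FAST a → push 7. Stack: [7]
LOAD_CONST → push 5. Stack: [7, 5]
BINARY_OP * → 7 * 5 = 35. Stack: [35]
STORE_FAST p → p=35. Stack: []
LOAD_FAST a → push 7. Stack: [7]
LOAD_CONST → push 3. Stack: [7, 3]
BINARY_OP * → 7 * 3 = 21. Stack: [21]
STORE_FAST k → k=21. Stack: []
LOAD_FAST p → push 35. Stack: [35]
LOAD_CONST → push 10. Stack: [35, 10]
BINARY_OP | → 35 | 10 = 43. Stack: [43]
LOAD_FAST_LOAD_FAST b,k → push 38,21. Stack: [43, 38, 21]
BINARY_OP - → 38 - 21 = 17. Stack: [43, 17]
BINARY_OP + → 43 + 17 = 60. Stack: [60]
STORE_FAST w → w=60. Stack: []
LOAD_FAST b → push 38. Stack: [38]
LOAD_CONST → push 2. Stack: [38, 2]
BINARY_OP | → 38 | 2 = 38. Stack: [38]
LOAD_FAST a → push 7. Stack: [38, 7]
LOAD_CONST → push 10. Stack: [38, 7, 10]
BINARY_OP & → 7 & 10 = 2. Stack: [38, 2]
BINARY_OP - → 38 - 2 = 36. Stack: [36]
STORE_FAST y → y=36. Stack: []
LOAD_FAST p → push 35. Stack: [35]
LOAD_CONST → push 7. Stack: [35, 7]
BINARY_OP % → 35 % 7 = 0. Stack: [0]
LOAD_CONST → push 1. Stack: [0, 1]
BINARY_OP // → 0 // 1 = 0. Stack: [0]
STORE_FAST n → n=0. Stack: []
LOAD_FAST a → push 7. Stack: [7]
LOAD_CONST → push 1. Stack: [7, 1]
BINARY_OP + → 7 + 1 = 8. Stack: [8]
LOAD_FAST n → push 0. Stack: [8, 0]
BINARY_OP - → 8 - 0 = 8. Stack: [8]
STORE_FAST q → q=8. Stack: []
LOAD_CONST → push 3. Stack: [3]
LOAD_FAST a → push 7. Stack: [3, 7]
BINARY_OP + → 3 + 7 = 10. Stack: [10]
LOAD_CONST → push 2. Stack: [10, 2]
BINARY_OP << → 10 << 2 = 40. Stack: [40]
STORE_FAST m → m=40. Stack: []
LOAD_FAST y → push 36. Stack: [36]
RETURN_VALUE → return 36.

35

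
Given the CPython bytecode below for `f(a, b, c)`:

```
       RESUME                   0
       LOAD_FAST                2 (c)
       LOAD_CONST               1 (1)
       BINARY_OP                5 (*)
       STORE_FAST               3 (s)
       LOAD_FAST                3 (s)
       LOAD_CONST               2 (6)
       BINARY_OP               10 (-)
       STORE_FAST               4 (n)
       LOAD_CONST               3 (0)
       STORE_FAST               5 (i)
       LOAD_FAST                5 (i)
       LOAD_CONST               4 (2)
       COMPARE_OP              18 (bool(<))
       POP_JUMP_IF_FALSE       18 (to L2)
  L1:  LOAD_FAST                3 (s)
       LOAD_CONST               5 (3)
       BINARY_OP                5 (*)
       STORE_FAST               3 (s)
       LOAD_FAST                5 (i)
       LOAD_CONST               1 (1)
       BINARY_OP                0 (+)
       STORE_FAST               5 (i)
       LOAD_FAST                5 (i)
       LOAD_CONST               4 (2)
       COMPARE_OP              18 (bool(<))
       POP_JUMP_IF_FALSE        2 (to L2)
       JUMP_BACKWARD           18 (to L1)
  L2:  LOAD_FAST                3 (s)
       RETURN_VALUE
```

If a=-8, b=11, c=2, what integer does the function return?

18

LOAD_FAST c → push 2. Stack: [2]
LOAD_CONST → push 1. Stack: [2, 1]
BINARY_OP * → 2 * 1 = 2. Stack: [2]
STORE_FAST s → s=2. Stack: []
LOAD_FAST s → push 2. Stack: [2]
LOAD_CONST → push 6. Stack: [2, 6]
BINARY_OP - → 2 - 6 = -4. Stack: [-4]
STORE_FAST n → n=-4. Stack: []
LOAD_CONST → push 0. Stack: [0]
STORE_FAST i → i=0. Stack: []
LOAD_FAST i → push 0. Stack: [0]
LOAD_CONST → push 2. Stack: [0, 2]
COMPARE_OP bool(<) → 0 vs 2 = True. Stack: [True]
POP_JUMP_IF_FALSE → pop True; no jump. Stack: []
LOAD_FAST s → push 2. Stack: [2]
LOAD_CONST → push 3. Stack: [2, 3]
BINARY_OP * → 2 * 3 = 6. Stack: [6]
STORE_FAST s → s=6. Stack: []
LOAD_FAST i → push 0. Stack: [0]
LOAD_CONST → push 1. Stack: [0, 1]
BINARY_OP + → 0 + 1 = 1. Stack: [1]
STORE_FAST i → i=1. Stack: []
LOAD_FAST i → push 1. Stack: [1]
LOAD_CONST → push 2. Stack: [1, 2]
COMPARE_OP bool(<) → 1 vs 2 = True. Stack: [True]
POP_JUMP_IF_FALSE → pop True; no jump. Stack: []
LOAD_FAST s → push 6. Stack: [6]
LOAD_CONST → push 3. Stack: [6, 3]
BINARY_OP * → 6 * 3 = 18. Stack: [18]
STORE_FAST s → s=18. Stack: []
LOAD_FAST i → push 1. Stack: [1]
LOAD_CONST → push 1. Stack: [1, 1]
BINARY_OP + → 1 + 1 = 2. Stack: [2]
STORE_FAST i → i=2. Stack: []
LOAD_FAST i → push 2. Stack: [2]
LOAD_CONST → push 2. Stack: [2, 2]
COMPARE_OP bool(<) → 2 vs 2 = False. Stack: [False]
POP_JUMP_IF_FALSE → pop False; jump. Stack: []
LOAD_FAST s → push 18. Stack: [18]
RETURN_VALUE → return 18.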